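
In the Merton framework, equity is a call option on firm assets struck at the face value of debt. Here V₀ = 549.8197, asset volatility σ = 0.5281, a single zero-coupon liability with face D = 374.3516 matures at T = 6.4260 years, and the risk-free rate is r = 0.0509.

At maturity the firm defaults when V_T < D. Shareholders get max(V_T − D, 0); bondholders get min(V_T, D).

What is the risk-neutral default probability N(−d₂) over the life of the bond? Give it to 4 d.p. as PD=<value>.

d₁ = [ln(V₀/D) + (r + σ²/2)T] / (σ√T)
   = [ln(549.8197/374.3516) + (0.0509 + 0.5·0.5281²)·6.4260] / (0.5281·√6.4260)
   = [0.384395 + 1.223156] / 1.338710 = 1.200821
d₂ = d₁ − σ√T = 1.200821 − 1.338710 = -0.137889
risk-neutral PD = N(−d₂) = N(0.137889) = 0.554836

PD=0.5548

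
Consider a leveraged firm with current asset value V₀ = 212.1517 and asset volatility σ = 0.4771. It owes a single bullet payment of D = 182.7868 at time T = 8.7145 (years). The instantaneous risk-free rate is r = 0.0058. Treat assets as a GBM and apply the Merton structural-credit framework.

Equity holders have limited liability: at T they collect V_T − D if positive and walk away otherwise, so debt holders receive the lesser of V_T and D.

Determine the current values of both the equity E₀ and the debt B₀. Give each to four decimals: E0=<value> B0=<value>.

d₁ = [ln(V₀/D) + (r + σ²/2)T] / (σ√T)
   = [ln(212.1517/182.7868) + (0.0058 + 0.5·0.4771²)·8.7145] / (0.4771·√8.7145)
   = [0.148981 + 1.042361] / 1.408415 = 0.845874
d₂ = d₁ − σ√T = 0.845874 − 1.408415 = -0.562541
N(d₁) = 0.801188,  N(d₂) = 0.286874,  e^(−rT) = 0.950712
E₀ = V₀·N(d₁) − D·e^(−rT)·N(d₂)
   = 212.1517·0.801188 − 182.7868·0.950712·0.286874 = 120.121269
B₀ = V₀ − E₀ = 212.1517 − 120.121269 = 92.030431

E0=120.1213 B0=92.0304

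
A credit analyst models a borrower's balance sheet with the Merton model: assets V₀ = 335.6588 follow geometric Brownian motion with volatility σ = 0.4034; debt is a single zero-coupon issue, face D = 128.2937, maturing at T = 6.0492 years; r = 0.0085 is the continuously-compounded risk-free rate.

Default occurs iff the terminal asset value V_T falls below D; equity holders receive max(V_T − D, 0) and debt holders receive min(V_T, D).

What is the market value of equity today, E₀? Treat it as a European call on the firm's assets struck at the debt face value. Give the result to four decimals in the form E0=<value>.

E0=228.6411

d₁ = [ln(V₀/D) + (r + σ²/2)T] / (σ√T)
   = [ln(335.6588/128.2937) + (0.0085 + 0.5·0.4034²)·6.0492] / (0.4034·√6.0492)
   = [0.961773 + 0.543616] / 0.992167 = 1.517274
d₂ = d₁ − σ√T = 1.517274 − 0.992167 = 0.525106
N(d₁) = 0.935401,  N(d₂) = 0.700245,  e^(−rT) = 0.949881
E₀ = V₀·N(d₁) − D·e^(−rT)·N(d₂)
   = 335.6588·0.935401 − 128.2937·0.949881·0.700245 = 228.641082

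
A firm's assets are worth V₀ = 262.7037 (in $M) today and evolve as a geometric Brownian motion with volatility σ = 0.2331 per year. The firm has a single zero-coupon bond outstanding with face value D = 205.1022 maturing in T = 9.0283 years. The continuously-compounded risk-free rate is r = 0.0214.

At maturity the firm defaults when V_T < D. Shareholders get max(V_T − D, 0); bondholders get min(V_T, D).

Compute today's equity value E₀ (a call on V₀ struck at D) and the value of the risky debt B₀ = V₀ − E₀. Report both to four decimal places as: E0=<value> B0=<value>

d₁ = [ln(V₀/D) + (r + σ²/2)T] / (σ√T)
   = [ln(262.7037/205.1022) + (0.0214 + 0.5·0.2331²)·9.0283] / (0.2331·√9.0283)
   = [0.247518 + 0.438485] / 0.700399 = 0.979447
d₂ = d₁ − σ√T = 0.979447 − 0.700399 = 0.279048
N(d₁) = 0.836320,  N(d₂) = 0.609896,  e^(−rT) = 0.824312
E₀ = V₀·N(d₁) − D·e^(−rT)·N(d₂)
   = 262.7037·0.836320 − 205.1022·0.824312·0.609896 = 116.590361
B₀ = V₀ − E₀ = 262.7037 − 116.590361 = 146.113339

E0=116.5904 B0=146.1133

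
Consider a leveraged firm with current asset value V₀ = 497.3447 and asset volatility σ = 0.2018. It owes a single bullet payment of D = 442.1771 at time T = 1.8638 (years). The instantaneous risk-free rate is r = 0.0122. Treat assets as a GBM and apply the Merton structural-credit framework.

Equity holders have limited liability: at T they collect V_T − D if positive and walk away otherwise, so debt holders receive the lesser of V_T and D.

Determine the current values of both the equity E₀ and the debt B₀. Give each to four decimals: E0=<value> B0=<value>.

E0=89.8888 B0=407.4559

d₁ = [ln(V₀/D) + (r + σ²/2)T] / (σ√T)
   = [ln(497.3447/442.1771) + (0.0122 + 0.5·0.2018²)·1.8638] / (0.2018·√1.8638)
   = [0.117573 + 0.060688] / 0.275500 = 0.647047
d₂ = d₁ − σ√T = 0.647047 − 0.275500 = 0.371548
N(d₁) = 0.741199,  N(d₂) = 0.644885,  e^(−rT) = 0.977518
E₀ = V₀·N(d₁) − D·e^(−rT)·N(d₂)
   = 497.3447·0.741199 − 442.1771·0.977518·0.644885 = 89.888845
B₀ = V₀ − E₀ = 497.3447 − 89.888845 = 407.455855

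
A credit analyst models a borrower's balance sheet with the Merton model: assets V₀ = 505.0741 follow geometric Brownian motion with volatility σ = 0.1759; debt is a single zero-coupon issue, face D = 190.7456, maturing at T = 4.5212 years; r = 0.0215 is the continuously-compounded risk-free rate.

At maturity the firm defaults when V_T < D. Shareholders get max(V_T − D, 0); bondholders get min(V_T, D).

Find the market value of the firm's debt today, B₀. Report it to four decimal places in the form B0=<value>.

d₁ = [ln(V₀/D) + (r + σ²/2)T] / (σ√T)
   = [ln(505.0741/190.7456) + (0.0215 + 0.5·0.1759²)·4.5212] / (0.1759·√4.5212)
   = [0.973765 + 0.167151] / 0.374018 = 3.050427
d₂ = d₁ − σ√T = 3.050427 − 0.374018 = 2.676409
N(d₁) = 0.998857,  N(d₂) = 0.996279,  e^(−rT) = 0.907369
E₀ = V₀·N(d₁) − D·e^(−rT)·N(d₂)
   = 505.0741·0.998857 − 190.7456·0.907369·0.996279 = 332.064302
B₀ = V₀ − E₀ = 505.0741 − 332.064302 = 173.009798

B0=173.0098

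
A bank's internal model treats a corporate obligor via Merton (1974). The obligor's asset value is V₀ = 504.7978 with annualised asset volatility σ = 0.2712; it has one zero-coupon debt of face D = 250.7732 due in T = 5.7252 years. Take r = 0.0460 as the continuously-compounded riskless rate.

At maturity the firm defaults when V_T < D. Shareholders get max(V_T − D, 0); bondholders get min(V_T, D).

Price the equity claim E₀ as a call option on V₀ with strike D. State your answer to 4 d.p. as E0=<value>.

E0=318.0100

d₁ = [ln(V₀/D) + (r + σ²/2)T] / (σ√T)
   = [ln(504.7978/250.7732) + (0.0460 + 0.5·0.2712²)·5.7252] / (0.2712·√5.7252)
   = [0.699609 + 0.473902] / 0.648911 = 1.808432
d₂ = d₁ − σ√T = 1.808432 − 0.648911 = 1.159521
N(d₁) = 0.964730,  N(d₂) = 0.876878,  e^(−rT) = 0.768466
E₀ = V₀·N(d₁) − D·e^(−rT)·N(d₂)
   = 504.7978·0.964730 − 250.7732·0.768466·0.876878 = 318.010029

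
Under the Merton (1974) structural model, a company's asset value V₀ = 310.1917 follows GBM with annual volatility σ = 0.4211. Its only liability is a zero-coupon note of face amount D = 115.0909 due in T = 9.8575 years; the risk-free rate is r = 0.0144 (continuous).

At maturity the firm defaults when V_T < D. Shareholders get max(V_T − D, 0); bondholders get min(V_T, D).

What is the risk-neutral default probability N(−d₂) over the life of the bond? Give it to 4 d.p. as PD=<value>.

PD=0.4222

d₁ = [ln(V₀/D) + (r + σ²/2)T] / (σ√T)
   = [ln(310.1917/115.0909) + (0.0144 + 0.5·0.4211²)·9.8575] / (0.4211·√9.8575)
   = [0.991468 + 1.015940] / 1.322113 = 1.518333
d₂ = d₁ − σ√T = 1.518333 − 1.322113 = 0.196220
risk-neutral PD = N(−d₂) = N(-0.196220) = 0.422219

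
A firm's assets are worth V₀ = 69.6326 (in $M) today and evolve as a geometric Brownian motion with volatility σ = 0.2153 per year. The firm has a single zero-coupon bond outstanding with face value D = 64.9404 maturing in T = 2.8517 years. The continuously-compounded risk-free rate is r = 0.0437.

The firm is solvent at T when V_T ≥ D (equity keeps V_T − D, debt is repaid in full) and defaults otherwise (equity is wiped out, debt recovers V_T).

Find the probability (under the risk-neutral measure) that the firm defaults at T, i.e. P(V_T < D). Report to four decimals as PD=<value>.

PD=0.3621

d₁ = [ln(V₀/D) + (r + σ²/2)T] / (σ√T)
   = [ln(69.6326/64.9404) + (0.0437 + 0.5·0.2153²)·2.8517] / (0.2153·√2.8517)
   = [0.069763 + 0.190713] / 0.363577 = 0.716427
d₂ = d₁ − σ√T = 0.716427 − 0.363577 = 0.352851
risk-neutral PD = N(−d₂) = N(-0.352851) = 0.362100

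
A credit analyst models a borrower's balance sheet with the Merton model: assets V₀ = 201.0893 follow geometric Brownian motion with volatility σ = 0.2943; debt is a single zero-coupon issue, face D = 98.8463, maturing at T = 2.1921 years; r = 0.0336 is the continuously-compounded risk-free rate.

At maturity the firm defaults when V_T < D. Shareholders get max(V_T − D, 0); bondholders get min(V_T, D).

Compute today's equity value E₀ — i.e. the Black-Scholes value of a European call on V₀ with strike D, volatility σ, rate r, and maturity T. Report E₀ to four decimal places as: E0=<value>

d₁ = [ln(V₀/D) + (r + σ²/2)T] / (σ√T)
   = [ln(201.0893/98.8463) + (0.0336 + 0.5·0.2943²)·2.1921] / (0.2943·√2.1921)
   = [0.710183 + 0.168586] / 0.435733 = 2.016761
d₂ = d₁ − σ√T = 2.016761 − 0.435733 = 1.581028
N(d₁) = 0.978140,  N(d₂) = 0.943064,  e^(−rT) = 0.928993
E₀ = V₀·N(d₁) − D·e^(−rT)·N(d₂)
   = 201.0893·0.978140 − 98.8463·0.928993·0.943064 = 110.094238

E0=110.0942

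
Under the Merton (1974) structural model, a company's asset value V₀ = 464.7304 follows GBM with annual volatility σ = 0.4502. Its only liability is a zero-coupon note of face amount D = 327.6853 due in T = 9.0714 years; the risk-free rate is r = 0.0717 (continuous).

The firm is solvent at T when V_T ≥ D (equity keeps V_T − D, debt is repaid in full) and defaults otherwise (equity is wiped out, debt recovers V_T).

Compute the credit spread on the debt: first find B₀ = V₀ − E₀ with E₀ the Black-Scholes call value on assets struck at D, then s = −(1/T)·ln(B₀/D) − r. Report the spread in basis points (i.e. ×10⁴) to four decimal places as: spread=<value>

spread=336.4276

d₁ = [ln(V₀/D) + (r + σ²/2)T] / (σ√T)
   = [ln(464.7304/327.6853) + (0.0717 + 0.5·0.4502²)·9.0714] / (0.4502·√9.0714)
   = [0.349404 + 1.569715] / 1.355947 = 1.415335
d₂ = d₁ − σ√T = 1.415335 − 1.355947 = 0.059388
N(d₁) = 0.921515,  N(d₂) = 0.523679,  e^(−rT) = 0.521827
E₀ = V₀·N(d₁) − D·e^(−rT)·N(d₂)
   = 464.7304·0.921515 − 327.6853·0.521827·0.523679 = 338.709552
B₀ = V₀ − E₀ = 464.7304 − 338.709552 = 126.020848
spread = −(1/T)·ln(B₀/D) − r = −(1/9.0714)·ln(126.020848/327.6853) − 0.0717 = 0.03364276
in basis points: 0.03364276 × 10⁴ = 336.4276 bp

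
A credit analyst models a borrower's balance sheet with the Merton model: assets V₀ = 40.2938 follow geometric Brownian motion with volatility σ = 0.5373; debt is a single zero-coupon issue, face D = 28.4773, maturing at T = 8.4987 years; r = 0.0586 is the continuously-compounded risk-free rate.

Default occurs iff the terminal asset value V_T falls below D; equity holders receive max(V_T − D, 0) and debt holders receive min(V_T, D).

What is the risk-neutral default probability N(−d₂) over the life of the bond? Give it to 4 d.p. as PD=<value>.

d₁ = [ln(V₀/D) + (r + σ²/2)T] / (σ√T)
   = [ln(40.2938/28.4773) + (0.0586 + 0.5·0.5373²)·8.4987] / (0.5373·√8.4987)
   = [0.347090 + 1.724774] / 1.566365 = 1.322721
d₂ = d₁ − σ√T = 1.322721 − 1.566365 = -0.243644
risk-neutral PD = N(−d₂) = N(0.243644) = 0.596247

PD=0.5962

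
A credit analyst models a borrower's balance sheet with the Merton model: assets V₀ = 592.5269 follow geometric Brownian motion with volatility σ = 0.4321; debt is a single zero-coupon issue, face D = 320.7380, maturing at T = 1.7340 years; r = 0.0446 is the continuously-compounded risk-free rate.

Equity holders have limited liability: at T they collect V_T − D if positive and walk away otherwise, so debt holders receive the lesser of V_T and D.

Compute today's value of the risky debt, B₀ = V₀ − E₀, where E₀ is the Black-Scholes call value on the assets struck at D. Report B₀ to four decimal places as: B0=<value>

d₁ = [ln(V₀/D) + (r + σ²/2)T] / (σ√T)
   = [ln(592.5269/320.7380) + (0.0446 + 0.5·0.4321²)·1.7340] / (0.4321·√1.7340)
   = [0.613772 + 0.239214] / 0.568995 = 1.499109
d₂ = d₁ − σ√T = 1.499109 − 0.568995 = 0.930113
N(d₁) = 0.933077,  N(d₂) = 0.823844,  e^(−rT) = 0.925578
E₀ = V₀·N(d₁) − D·e^(−rT)·N(d₂)
   = 592.5269·0.933077 − 320.7380·0.925578·0.823844 = 308.300392
B₀ = V₀ − E₀ = 592.5269 − 308.300392 = 284.226508

B0=284.2265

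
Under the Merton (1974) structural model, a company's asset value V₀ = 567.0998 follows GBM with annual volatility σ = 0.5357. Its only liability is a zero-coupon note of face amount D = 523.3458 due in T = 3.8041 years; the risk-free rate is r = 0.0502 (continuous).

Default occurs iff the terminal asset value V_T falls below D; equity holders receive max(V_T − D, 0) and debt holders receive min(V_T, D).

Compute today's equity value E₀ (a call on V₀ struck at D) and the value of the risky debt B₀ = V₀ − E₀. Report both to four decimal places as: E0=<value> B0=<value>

d₁ = [ln(V₀/D) + (r + σ²/2)T] / (σ√T)
   = [ln(567.0998/523.3458) + (0.0502 + 0.5·0.5357²)·3.8041] / (0.5357·√3.8041)
   = [0.080293 + 0.736806] / 1.044835 = 0.782036
d₂ = d₁ − σ√T = 0.782036 − 1.044835 = -0.262799
N(d₁) = 0.782903,  N(d₂) = 0.396353,  e^(−rT) = 0.826161
E₀ = V₀·N(d₁) − D·e^(−rT)·N(d₂)
   = 567.0998·0.782903 − 523.3458·0.826161·0.396353 = 272.614091
B₀ = V₀ − E₀ = 567.0998 − 272.614091 = 294.485709

E0=272.6141 B0=294.4857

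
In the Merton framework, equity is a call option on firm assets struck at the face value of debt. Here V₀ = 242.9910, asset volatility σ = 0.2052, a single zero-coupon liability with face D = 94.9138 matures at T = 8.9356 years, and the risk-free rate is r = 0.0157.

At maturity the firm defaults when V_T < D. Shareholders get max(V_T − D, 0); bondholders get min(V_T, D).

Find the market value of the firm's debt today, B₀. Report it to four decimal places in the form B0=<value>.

d₁ = [ln(V₀/D) + (r + σ²/2)T] / (σ√T)
   = [ln(242.9910/94.9138) + (0.0157 + 0.5·0.2052²)·8.9356] / (0.2052·√8.9356)
   = [0.940055 + 0.328415] / 0.613394 = 2.067955
d₂ = d₁ − σ√T = 2.067955 − 0.613394 = 1.454561
N(d₁) = 0.980678,  N(d₂) = 0.927105,  e^(−rT) = 0.869107
E₀ = V₀·N(d₁) − D·e^(−rT)·N(d₂)
   = 242.9910·0.980678 − 94.9138·0.869107·0.927105 = 161.818797
B₀ = V₀ − E₀ = 242.9910 − 161.818797 = 81.172203

B0=81.1722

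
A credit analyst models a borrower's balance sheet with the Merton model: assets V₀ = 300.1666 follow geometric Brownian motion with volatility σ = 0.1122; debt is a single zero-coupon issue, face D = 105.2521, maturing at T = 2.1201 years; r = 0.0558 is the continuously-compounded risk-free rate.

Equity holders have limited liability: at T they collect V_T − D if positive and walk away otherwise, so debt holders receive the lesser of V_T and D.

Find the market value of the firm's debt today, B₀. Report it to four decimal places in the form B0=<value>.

B0=93.5089

d₁ = [ln(V₀/D) + (r + σ²/2)T] / (σ√T)
   = [ln(300.1666/105.2521) + (0.0558 + 0.5·0.1122²)·2.1201] / (0.1122·√2.1201)
   = [1.047979 + 0.131646] / 0.163370 = 7.220598
d₂ = d₁ − σ√T = 7.220598 − 0.163370 = 7.057228
N(d₁) = 1.000000,  N(d₂) = 1.000000,  e^(−rT) = 0.888428
E₀ = V₀·N(d₁) − D·e^(−rT)·N(d₂)
   = 300.1666·1.000000 − 105.2521·0.888428·1.000000 = 206.657679
B₀ = V₀ − E₀ = 300.1666 − 206.657679 = 93.508921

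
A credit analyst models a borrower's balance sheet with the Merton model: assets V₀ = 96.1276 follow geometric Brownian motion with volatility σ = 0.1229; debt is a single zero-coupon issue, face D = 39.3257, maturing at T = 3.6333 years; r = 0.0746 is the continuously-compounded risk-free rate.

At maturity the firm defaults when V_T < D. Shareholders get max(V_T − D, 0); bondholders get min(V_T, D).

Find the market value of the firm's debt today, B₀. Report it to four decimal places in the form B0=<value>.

d₁ = [ln(V₀/D) + (r + σ²/2)T] / (σ√T)
   = [ln(96.1276/39.3257) + (0.0746 + 0.5·0.1229²)·3.6333] / (0.1229·√3.6333)
   = [0.893798 + 0.298484] / 0.234262 = 5.089515
d₂ = d₁ − σ√T = 5.089515 − 0.234262 = 4.855253
N(d₁) = 1.000000,  N(d₂) = 0.999999,  e^(−rT) = 0.762583
E₀ = V₀·N(d₁) − D·e^(−rT)·N(d₂)
   = 96.1276·1.000000 − 39.3257·0.762583·0.999999 = 66.138498
B₀ = V₀ − E₀ = 96.1276 − 66.138498 = 29.989102

B0=29.9891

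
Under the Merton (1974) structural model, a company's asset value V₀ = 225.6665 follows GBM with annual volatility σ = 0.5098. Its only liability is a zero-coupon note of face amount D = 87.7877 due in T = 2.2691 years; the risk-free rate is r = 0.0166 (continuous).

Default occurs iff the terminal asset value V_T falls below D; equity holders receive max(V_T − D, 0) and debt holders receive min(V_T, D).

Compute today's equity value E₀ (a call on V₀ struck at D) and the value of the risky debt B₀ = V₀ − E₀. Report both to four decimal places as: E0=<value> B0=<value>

E0=145.9290 B0=79.7375

d₁ = [ln(V₀/D) + (r + σ²/2)T] / (σ√T)
   = [ln(225.6665/87.7877) + (0.0166 + 0.5·0.5098²)·2.2691] / (0.5098·√2.2691)
   = [0.944137 + 0.332532] / 0.767939 = 1.662462
d₂ = d₁ − σ√T = 1.662462 − 0.767939 = 0.894523
N(d₁) = 0.951790,  N(d₂) = 0.814479,  e^(−rT) = 0.963034
E₀ = V₀·N(d₁) − D·e^(−rT)·N(d₂)
   = 225.6665·0.951790 − 87.7877·0.963034·0.814479 = 145.929012
B₀ = V₀ − E₀ = 225.6665 − 145.929012 = 79.737488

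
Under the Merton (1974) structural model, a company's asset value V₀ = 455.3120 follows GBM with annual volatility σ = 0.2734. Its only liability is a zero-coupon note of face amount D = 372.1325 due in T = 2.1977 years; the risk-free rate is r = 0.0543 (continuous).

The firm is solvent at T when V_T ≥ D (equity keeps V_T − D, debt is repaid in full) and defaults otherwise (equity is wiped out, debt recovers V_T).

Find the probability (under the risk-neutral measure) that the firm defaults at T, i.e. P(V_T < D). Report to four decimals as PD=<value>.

PD=0.2778

d₁ = [ln(V₀/D) + (r + σ²/2)T] / (σ√T)
   = [ln(455.3120/372.1325) + (0.0543 + 0.5·0.2734²)·2.1977] / (0.2734·√2.1977)
   = [0.201733 + 0.201471] / 0.405306 = 0.994815
d₂ = d₁ − σ√T = 0.994815 − 0.405306 = 0.589510
risk-neutral PD = N(−d₂) = N(-0.589510) = 0.277760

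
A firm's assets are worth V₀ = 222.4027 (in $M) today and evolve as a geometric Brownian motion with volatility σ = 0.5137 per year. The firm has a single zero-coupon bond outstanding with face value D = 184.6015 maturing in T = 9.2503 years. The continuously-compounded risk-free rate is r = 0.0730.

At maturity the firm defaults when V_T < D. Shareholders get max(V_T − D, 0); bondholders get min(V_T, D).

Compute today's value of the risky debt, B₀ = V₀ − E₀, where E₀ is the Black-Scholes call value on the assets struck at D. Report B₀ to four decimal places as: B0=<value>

d₁ = [ln(V₀/D) + (r + σ²/2)T] / (σ√T)
   = [ln(222.4027/184.6015) + (0.0730 + 0.5·0.5137²)·9.2503] / (0.5137·√9.2503)
   = [0.186290 + 1.895792] / 1.562383 = 1.332633
d₂ = d₁ − σ√T = 1.332633 − 1.562383 = -0.229750
N(d₁) = 0.908674,  N(d₂) = 0.409143,  e^(−rT) = 0.509018
E₀ = V₀·N(d₁) − D·e^(−rT)·N(d₂)
   = 222.4027·0.908674 − 184.6015·0.509018·0.409143 = 163.646194
B₀ = V₀ − E₀ = 222.4027 − 163.646194 = 58.756506

B0=58.7565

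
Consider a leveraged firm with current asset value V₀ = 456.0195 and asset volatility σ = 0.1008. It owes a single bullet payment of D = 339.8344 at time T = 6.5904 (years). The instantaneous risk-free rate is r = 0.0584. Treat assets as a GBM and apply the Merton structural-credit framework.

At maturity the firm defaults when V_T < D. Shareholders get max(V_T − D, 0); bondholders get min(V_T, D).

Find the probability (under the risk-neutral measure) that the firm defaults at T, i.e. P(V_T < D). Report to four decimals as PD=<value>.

d₁ = [ln(V₀/D) + (r + σ²/2)T] / (σ√T)
   = [ln(456.0195/339.8344) + (0.0584 + 0.5·0.1008²)·6.5904] / (0.1008·√6.5904)
   = [0.294077 + 0.418361] / 0.258771 = 2.753154
d₂ = d₁ − σ√T = 2.753154 − 0.258771 = 2.494383
risk-neutral PD = N(−d₂) = N(-2.494383) = 0.006309

PD=0.0063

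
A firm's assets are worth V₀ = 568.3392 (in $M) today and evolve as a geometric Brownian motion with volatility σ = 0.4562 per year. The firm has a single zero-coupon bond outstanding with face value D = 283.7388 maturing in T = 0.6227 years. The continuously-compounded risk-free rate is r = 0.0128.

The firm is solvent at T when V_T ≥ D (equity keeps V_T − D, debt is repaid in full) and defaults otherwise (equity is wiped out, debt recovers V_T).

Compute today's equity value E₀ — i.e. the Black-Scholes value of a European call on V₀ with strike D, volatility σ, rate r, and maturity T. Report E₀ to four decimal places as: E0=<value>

d₁ = [ln(V₀/D) + (r + σ²/2)T] / (σ√T)
   = [ln(568.3392/283.7388) + (0.0128 + 0.5·0.4562²)·0.6227] / (0.4562·√0.6227)
   = [0.694664 + 0.072768] / 0.359994 = 2.131795
d₂ = d₁ − σ√T = 2.131795 − 0.359994 = 1.771802
N(d₁) = 0.983488,  N(d₂) = 0.961786,  e^(−rT) = 0.992061
E₀ = V₀·N(d₁) − D·e^(−rT)·N(d₂)
   = 568.3392·0.983488 − 283.7388·0.992061·0.961786 = 288.225283

E0=288.2253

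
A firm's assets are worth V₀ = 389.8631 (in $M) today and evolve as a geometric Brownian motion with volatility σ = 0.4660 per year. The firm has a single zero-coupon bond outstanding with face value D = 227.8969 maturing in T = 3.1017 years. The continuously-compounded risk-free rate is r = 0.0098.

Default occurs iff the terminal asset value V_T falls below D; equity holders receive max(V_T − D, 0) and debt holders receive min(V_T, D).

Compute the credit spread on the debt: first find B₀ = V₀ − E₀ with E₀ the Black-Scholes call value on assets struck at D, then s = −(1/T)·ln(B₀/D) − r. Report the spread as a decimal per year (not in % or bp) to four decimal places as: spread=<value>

spread=0.0527

d₁ = [ln(V₀/D) + (r + σ²/2)T] / (σ√T)
   = [ln(389.8631/227.8969) + (0.0098 + 0.5·0.4660²)·3.1017] / (0.4660·√3.1017)
   = [0.536902 + 0.367173] / 0.820703 = 1.101587
d₂ = d₁ − σ√T = 1.101587 − 0.820703 = 0.280884
N(d₁) = 0.864679,  N(d₂) = 0.610600,  e^(−rT) = 0.970061
E₀ = V₀·N(d₁) − D·e^(−rT)·N(d₂)
   = 389.8631·0.864679 − 227.8969·0.970061·0.610600 = 202.118802
B₀ = V₀ − E₀ = 389.8631 − 202.118802 = 187.744298
spread = −(1/T)·ln(B₀/D) − r = −(1/3.1017)·ln(187.744298/227.8969) − 0.0098 = 0.05268587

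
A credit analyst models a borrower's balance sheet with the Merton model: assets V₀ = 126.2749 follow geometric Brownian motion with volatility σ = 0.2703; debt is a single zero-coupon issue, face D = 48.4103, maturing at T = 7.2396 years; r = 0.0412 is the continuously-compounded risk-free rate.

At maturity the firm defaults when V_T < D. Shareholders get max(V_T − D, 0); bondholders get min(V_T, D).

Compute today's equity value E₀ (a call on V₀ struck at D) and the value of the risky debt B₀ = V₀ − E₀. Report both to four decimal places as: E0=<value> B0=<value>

d₁ = [ln(V₀/D) + (r + σ²/2)T] / (σ√T)
   = [ln(126.2749/48.4103) + (0.0412 + 0.5·0.2703²)·7.2396] / (0.2703·√7.2396)
   = [0.958749 + 0.562742] / 0.727283 = 2.092020
d₂ = d₁ − σ√T = 2.092020 − 0.727283 = 1.364737
N(d₁) = 0.981782,  N(d₂) = 0.913832,  e^(−rT) = 0.742100
E₀ = V₀·N(d₁) − D·e^(−rT)·N(d₂)
   = 126.2749·0.981782 − 48.4103·0.742100·0.913832 = 91.144706
B₀ = V₀ − E₀ = 126.2749 − 91.144706 = 35.130194

E0=91.1447 B0=35.1302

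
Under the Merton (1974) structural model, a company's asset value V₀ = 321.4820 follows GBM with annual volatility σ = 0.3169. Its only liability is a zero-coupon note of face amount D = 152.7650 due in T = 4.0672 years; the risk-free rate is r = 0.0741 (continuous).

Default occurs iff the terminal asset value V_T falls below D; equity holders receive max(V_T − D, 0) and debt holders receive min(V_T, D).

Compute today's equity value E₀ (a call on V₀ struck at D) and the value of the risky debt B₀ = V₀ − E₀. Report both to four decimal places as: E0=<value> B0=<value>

d₁ = [ln(V₀/D) + (r + σ²/2)T] / (σ√T)
   = [ln(321.4820/152.7650) + (0.0741 + 0.5·0.3169²)·4.0672] / (0.3169·√4.0672)
   = [0.744041 + 0.505605] / 0.639102 = 1.955316
d₂ = d₁ − σ√T = 1.955316 − 0.639102 = 1.316214
N(d₁) = 0.974727,  N(d₂) = 0.905949,  e^(−rT) = 0.739797
E₀ = V₀·N(d₁) − D·e^(−rT)·N(d₂)
   = 321.4820·0.974727 − 152.7650·0.739797·0.905949 = 210.971328
B₀ = V₀ − E₀ = 321.4820 − 210.971328 = 110.510672

E0=210.9713 B0=110.5107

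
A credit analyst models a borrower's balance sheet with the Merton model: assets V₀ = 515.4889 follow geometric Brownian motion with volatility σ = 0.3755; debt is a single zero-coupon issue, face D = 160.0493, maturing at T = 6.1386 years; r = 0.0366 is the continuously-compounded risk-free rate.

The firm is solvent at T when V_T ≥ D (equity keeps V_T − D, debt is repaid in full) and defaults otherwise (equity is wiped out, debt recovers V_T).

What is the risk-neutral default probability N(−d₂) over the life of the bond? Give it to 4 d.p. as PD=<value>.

PD=0.1507

d₁ = [ln(V₀/D) + (r + σ²/2)T] / (σ√T)
   = [ln(515.4889/160.0493) + (0.0366 + 0.5·0.3755²)·6.1386] / (0.3755·√6.1386)
   = [1.169634 + 0.657445] / 0.930346 = 1.963870
d₂ = d₁ − σ√T = 1.963870 − 0.930346 = 1.033523
risk-neutral PD = N(−d₂) = N(-1.033523) = 0.150680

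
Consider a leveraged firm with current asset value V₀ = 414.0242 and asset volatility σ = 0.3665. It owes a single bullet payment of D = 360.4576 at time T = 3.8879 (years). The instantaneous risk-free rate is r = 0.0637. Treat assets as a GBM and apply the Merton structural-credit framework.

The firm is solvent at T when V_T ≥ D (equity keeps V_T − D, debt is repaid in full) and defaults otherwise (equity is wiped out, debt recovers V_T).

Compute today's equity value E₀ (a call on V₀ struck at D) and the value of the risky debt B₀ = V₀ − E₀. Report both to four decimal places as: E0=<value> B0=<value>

E0=177.3243 B0=236.6999

d₁ = [ln(V₀/D) + (r + σ²/2)T] / (σ√T)
   = [ln(414.0242/360.4576) + (0.0637 + 0.5·0.3665²)·3.8879] / (0.3665·√3.8879)
   = [0.138550 + 0.508775] / 0.722656 = 0.895758
d₂ = d₁ − σ√T = 0.895758 − 0.722656 = 0.173103
N(d₁) = 0.814809,  N(d₂) = 0.568715,  e^(−rT) = 0.780626
E₀ = V₀·N(d₁) − D·e^(−rT)·N(d₂)
   = 414.0242·0.814809 − 360.4576·0.780626·0.568715 = 177.324326
B₀ = V₀ − E₀ = 414.0242 − 177.324326 = 236.699874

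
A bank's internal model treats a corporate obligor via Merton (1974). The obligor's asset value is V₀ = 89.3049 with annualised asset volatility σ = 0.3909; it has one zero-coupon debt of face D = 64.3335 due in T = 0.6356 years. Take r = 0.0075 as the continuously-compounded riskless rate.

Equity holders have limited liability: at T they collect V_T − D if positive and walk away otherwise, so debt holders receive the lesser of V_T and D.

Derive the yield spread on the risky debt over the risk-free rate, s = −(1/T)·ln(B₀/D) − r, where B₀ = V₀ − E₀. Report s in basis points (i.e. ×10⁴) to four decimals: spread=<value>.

d₁ = [ln(V₀/D) + (r + σ²/2)T] / (σ√T)
   = [ln(89.3049/64.3335) + (0.0075 + 0.5·0.3909²)·0.6356] / (0.3909·√0.6356)
   = [0.327976 + 0.053328] / 0.311643 = 1.223526
d₂ = d₁ − σ√T = 1.223526 − 0.311643 = 0.911883
N(d₁) = 0.889435,  N(d₂) = 0.819085,  e^(−rT) = 0.995244
E₀ = V₀·N(d₁) − D·e^(−rT)·N(d₂)
   = 89.3049·0.889435 − 64.3335·0.995244·0.819085 = 26.986860
B₀ = V₀ − E₀ = 89.3049 − 26.986860 = 62.318040
spread = −(1/T)·ln(B₀/D) − r = −(1/0.6356)·ln(62.318040/64.3335) − 0.0075 = 0.04257795
in basis points: 0.04257795 × 10⁴ = 425.7795 bp

spread=425.7795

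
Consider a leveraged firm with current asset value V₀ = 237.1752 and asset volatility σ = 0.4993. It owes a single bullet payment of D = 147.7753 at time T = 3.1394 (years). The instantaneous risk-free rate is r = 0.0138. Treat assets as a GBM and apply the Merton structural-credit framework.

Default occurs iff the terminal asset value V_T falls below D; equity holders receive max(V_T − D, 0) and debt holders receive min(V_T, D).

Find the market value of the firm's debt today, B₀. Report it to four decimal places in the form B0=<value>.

d₁ = [ln(V₀/D) + (r + σ²/2)T] / (σ√T)
   = [ln(237.1752/147.7753) + (0.0138 + 0.5·0.4993²)·3.1394] / (0.4993·√3.1394)
   = [0.473106 + 0.434651] / 0.884677 = 1.026088
d₂ = d₁ − σ√T = 1.026088 − 0.884677 = 0.141411
N(d₁) = 0.847575,  N(d₂) = 0.556227,  e^(−rT) = 0.957601
E₀ = V₀·N(d₁) − D·e^(−rT)·N(d₂)
   = 237.1752·0.847575 − 147.7753·0.957601·0.556227 = 122.312137
B₀ = V₀ − E₀ = 237.1752 − 122.312137 = 114.863063

B0=114.8631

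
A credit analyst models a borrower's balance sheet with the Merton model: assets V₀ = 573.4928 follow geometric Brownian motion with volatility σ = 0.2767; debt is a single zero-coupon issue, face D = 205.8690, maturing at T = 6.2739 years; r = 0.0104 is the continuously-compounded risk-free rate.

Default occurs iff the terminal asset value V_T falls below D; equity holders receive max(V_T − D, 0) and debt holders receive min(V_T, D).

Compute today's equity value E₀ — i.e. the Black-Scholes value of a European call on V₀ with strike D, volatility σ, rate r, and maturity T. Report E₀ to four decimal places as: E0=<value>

d₁ = [ln(V₀/D) + (r + σ²/2)T] / (σ√T)
   = [ln(573.4928/205.8690) + (0.0104 + 0.5·0.2767²)·6.2739] / (0.2767·√6.2739)
   = [1.024505 + 0.305423] / 0.693071 = 1.918890
d₂ = d₁ − σ√T = 1.918890 − 0.693071 = 1.225819
N(d₁) = 0.972501,  N(d₂) = 0.889867,  e^(−rT) = 0.936835
E₀ = V₀·N(d₁) − D·e^(−rT)·N(d₂)
   = 573.4928·0.972501 − 205.8690·0.936835·0.889867 = 386.097964

E0=386.0980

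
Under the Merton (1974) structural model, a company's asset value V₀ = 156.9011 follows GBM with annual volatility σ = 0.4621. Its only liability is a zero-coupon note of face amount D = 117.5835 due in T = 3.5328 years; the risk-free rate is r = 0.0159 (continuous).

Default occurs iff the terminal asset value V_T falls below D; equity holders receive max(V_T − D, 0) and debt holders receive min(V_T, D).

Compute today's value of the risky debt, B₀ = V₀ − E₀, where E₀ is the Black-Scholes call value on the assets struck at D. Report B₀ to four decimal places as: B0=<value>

d₁ = [ln(V₀/D) + (r + σ²/2)T] / (σ√T)
   = [ln(156.9011/117.5835) + (0.0159 + 0.5·0.4621²)·3.5328] / (0.4621·√3.5328)
   = [0.288467 + 0.433362] / 0.868551 = 0.831073
d₂ = d₁ − σ√T = 0.831073 − 0.868551 = -0.037479
N(d₁) = 0.797034,  N(d₂) = 0.485052,  e^(−rT) = 0.945377
E₀ = V₀·N(d₁) − D·e^(−rT)·N(d₂)
   = 156.9011·0.797034 − 117.5835·0.945377·0.485052 = 71.136766
B₀ = V₀ − E₀ = 156.9011 − 71.136766 = 85.764334

B0=85.7643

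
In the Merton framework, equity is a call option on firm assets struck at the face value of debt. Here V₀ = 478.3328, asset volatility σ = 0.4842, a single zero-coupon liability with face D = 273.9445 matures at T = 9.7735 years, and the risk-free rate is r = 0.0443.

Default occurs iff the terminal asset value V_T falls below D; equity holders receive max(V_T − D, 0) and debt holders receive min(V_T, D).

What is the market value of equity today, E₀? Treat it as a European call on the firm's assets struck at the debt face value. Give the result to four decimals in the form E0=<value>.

d₁ = [ln(V₀/D) + (r + σ²/2)T] / (σ√T)
   = [ln(478.3328/273.9445) + (0.0443 + 0.5·0.4842²)·9.7735] / (0.4842·√9.7735)
   = [0.557381 + 1.578663] / 1.513735 = 1.411108
d₂ = d₁ − σ√T = 1.411108 − 1.513735 = -0.102627
N(d₁) = 0.920894,  N(d₂) = 0.459130,  e^(−rT) = 0.648583
E₀ = V₀·N(d₁) − D·e^(−rT)·N(d₂)
   = 478.3328·0.920894 − 273.9445·0.648583·0.459130 = 358.917503

E0=358.9175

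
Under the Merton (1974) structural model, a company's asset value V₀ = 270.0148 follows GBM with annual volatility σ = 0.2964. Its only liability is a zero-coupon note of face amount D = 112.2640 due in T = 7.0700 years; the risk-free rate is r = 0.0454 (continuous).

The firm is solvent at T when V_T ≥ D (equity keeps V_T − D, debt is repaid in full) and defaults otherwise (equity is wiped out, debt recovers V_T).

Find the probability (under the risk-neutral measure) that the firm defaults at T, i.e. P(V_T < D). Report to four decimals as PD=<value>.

d₁ = [ln(V₀/D) + (r + σ²/2)T] / (σ√T)
   = [ln(270.0148/112.2640) + (0.0454 + 0.5·0.2964²)·7.0700] / (0.2964·√7.0700)
   = [0.877624 + 0.631538] / 0.788112 = 1.914908
d₂ = d₁ − σ√T = 1.914908 − 0.788112 = 1.126796
risk-neutral PD = N(−d₂) = N(-1.126796) = 0.129914

PD=0.1299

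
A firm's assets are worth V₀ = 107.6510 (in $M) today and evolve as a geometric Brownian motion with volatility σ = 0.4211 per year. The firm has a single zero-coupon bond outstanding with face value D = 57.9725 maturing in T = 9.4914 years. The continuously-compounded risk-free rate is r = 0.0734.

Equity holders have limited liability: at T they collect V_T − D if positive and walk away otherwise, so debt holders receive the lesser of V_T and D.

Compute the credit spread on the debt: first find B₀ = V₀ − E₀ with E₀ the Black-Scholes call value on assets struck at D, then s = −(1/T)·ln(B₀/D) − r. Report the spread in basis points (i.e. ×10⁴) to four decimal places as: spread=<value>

spread=206.2993

d₁ = [ln(V₀/D) + (r + σ²/2)T] / (σ√T)
   = [ln(107.6510/57.9725) + (0.0734 + 0.5·0.4211²)·9.4914] / (0.4211·√9.4914)
   = [0.618926 + 1.538201] / 1.297330 = 1.662744
d₂ = d₁ − σ√T = 1.662744 − 1.297330 = 0.365414
N(d₁) = 0.951818,  N(d₂) = 0.642599,  e^(−rT) = 0.498242
E₀ = V₀·N(d₁) − D·e^(−rT)·N(d₂)
   = 107.6510·0.951818 − 57.9725·0.498242·0.642599 = 83.903123
B₀ = V₀ − E₀ = 107.6510 − 83.903123 = 23.747877
spread = −(1/T)·ln(B₀/D) − r = −(1/9.4914)·ln(23.747877/57.9725) − 0.0734 = 0.02062993
in basis points: 0.02062993 × 10⁴ = 206.2993 bp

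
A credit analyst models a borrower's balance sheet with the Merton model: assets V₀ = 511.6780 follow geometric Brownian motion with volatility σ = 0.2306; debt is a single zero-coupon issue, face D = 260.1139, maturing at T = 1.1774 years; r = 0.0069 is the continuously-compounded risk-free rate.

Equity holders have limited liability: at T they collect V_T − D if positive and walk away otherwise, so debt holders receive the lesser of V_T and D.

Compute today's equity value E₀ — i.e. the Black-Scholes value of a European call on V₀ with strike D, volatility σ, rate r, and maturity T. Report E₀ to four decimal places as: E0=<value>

d₁ = [ln(V₀/D) + (r + σ²/2)T] / (σ√T)
   = [ln(511.6780/260.1139) + (0.0069 + 0.5·0.2306²)·1.1774] / (0.2306·√1.1774)
   = [0.676576 + 0.039429] / 0.250220 = 2.861506
d₂ = d₁ − σ√T = 2.861506 − 0.250220 = 2.611286
N(d₁) = 0.997892,  N(d₂) = 0.995490,  e^(−rT) = 0.991909
E₀ = V₀·N(d₁) − D·e^(−rT)·N(d₂)
   = 511.6780·0.997892 − 260.1139·0.991909·0.995490 = 253.753669

E0=253.7537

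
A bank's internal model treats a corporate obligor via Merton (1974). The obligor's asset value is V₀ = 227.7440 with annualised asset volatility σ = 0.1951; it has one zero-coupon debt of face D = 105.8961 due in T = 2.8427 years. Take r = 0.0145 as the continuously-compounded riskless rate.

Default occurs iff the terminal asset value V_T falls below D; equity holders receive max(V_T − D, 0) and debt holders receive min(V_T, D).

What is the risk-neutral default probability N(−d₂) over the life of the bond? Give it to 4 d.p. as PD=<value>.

PD=0.0110

d₁ = [ln(V₀/D) + (r + σ²/2)T] / (σ√T)
   = [ln(227.7440/105.8961) + (0.0145 + 0.5·0.1951²)·2.8427] / (0.1951·√2.8427)
   = [0.765764 + 0.095321] / 0.328945 = 2.617721
d₂ = d₁ − σ√T = 2.617721 − 0.328945 = 2.288776
risk-neutral PD = N(−d₂) = N(-2.288776) = 0.011046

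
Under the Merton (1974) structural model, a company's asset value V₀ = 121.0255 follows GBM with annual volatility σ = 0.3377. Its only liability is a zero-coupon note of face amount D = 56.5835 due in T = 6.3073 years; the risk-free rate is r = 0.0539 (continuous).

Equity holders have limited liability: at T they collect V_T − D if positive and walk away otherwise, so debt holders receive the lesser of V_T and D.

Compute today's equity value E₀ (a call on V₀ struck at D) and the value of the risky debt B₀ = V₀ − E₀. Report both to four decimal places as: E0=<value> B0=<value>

d₁ = [ln(V₀/D) + (r + σ²/2)T] / (σ√T)
   = [ln(121.0255/56.5835) + (0.0539 + 0.5·0.3377²)·6.3073] / (0.3377·√6.3073)
   = [0.760284 + 0.699610] / 0.848111 = 1.721347
d₂ = d₁ − σ√T = 1.721347 − 0.848111 = 0.873236
N(d₁) = 0.957406,  N(d₂) = 0.808733,  e^(−rT) = 0.711796
E₀ = V₀·N(d₁) − D·e^(−rT)·N(d₂)
   = 121.0255·0.957406 − 56.5835·0.711796·0.808733 = 83.298087
B₀ = V₀ − E₀ = 121.0255 − 83.298087 = 37.727413

E0=83.2981 B0=37.7274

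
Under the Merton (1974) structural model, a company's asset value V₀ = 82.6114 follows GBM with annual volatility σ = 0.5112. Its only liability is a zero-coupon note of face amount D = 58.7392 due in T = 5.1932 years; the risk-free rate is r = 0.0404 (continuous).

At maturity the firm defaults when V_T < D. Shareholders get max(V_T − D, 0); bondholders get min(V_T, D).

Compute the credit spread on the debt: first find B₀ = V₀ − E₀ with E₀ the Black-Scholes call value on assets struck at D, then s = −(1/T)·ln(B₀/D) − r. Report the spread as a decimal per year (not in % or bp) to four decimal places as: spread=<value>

d₁ = [ln(V₀/D) + (r + σ²/2)T] / (σ√T)
   = [ln(82.6114/58.7392) + (0.0404 + 0.5·0.5112²)·5.1932] / (0.5112·√5.1932)
   = [0.341040 + 0.888363] / 1.164953 = 1.055324
d₂ = d₁ − σ√T = 1.055324 − 1.164953 = -0.109628
N(d₁) = 0.854362,  N(d₂) = 0.456352,  e^(−rT) = 0.810742
E₀ = V₀·N(d₁) − D·e^(−rT)·N(d₂)
   = 82.6114·0.854362 − 58.7392·0.810742·0.456352 = 48.847449
B₀ = V₀ − E₀ = 82.6114 − 48.847449 = 33.763951
spread = −(1/T)·ln(B₀/D) − r = −(1/5.1932)·ln(33.763951/58.7392) − 0.0404 = 0.06622282

spread=0.0662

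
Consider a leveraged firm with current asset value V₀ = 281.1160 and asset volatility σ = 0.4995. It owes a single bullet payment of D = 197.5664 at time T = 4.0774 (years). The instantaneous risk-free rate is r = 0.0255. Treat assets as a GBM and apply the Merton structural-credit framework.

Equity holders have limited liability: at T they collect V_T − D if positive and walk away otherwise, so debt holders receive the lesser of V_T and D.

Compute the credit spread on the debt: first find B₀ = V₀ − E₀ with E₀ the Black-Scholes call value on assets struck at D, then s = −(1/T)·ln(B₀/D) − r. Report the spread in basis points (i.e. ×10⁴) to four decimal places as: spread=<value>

spread=716.4286

d₁ = [ln(V₀/D) + (r + σ²/2)T] / (σ√T)
   = [ln(281.1160/197.5664) + (0.0255 + 0.5·0.4995²)·4.0774] / (0.4995·√4.0774)
   = [0.352693 + 0.612630] / 1.008619 = 0.957073
d₂ = d₁ − σ√T = 0.957073 − 1.008619 = -0.051546
N(d₁) = 0.830735,  N(d₂) = 0.479445,  e^(−rT) = 0.901249
E₀ = V₀·N(d₁) − D·e^(−rT)·N(d₂)
   = 281.1160·0.830735 − 197.5664·0.901249·0.479445 = 148.164495
B₀ = V₀ − E₀ = 281.1160 − 148.164495 = 132.951505
spread = −(1/T)·ln(B₀/D) − r = −(1/4.0774)·ln(132.951505/197.5664) − 0.0255 = 0.07164286
in basis points: 0.07164286 × 10⁴ = 716.4286 bp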